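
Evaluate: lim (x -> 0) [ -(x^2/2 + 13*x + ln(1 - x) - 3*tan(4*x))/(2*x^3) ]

Substitution gives 0/0 (the numerator vanishes to order 3).
Expand each term to order x^3: the coefficient of x^3 in ln(1 - x) is -1/3 and in -3·tan(4x) is -64.
Lower-order terms cancel with the polynomial part, so the numerator is (-193/3)·x^3 + o(x^3), and the limit is (-193/3)/(-2) = 193/6.

193/6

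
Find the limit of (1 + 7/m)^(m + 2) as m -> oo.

e^(7)

Write it as [(1 + 7/m)^m]^(1) · (1 + 7/m)^(2). The bracketed term tends to e^(7) and the second factor to 1, so the limit is e^(7).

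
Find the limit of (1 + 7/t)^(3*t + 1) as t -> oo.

The base → 1 and the exponent → ∞: a 1^∞ form.
Take logarithms: (3t + 1)·ln(1 + 7/t). Since ln(1+u) ~ u for small u, this behaves like (3t)·(7/t) → 21.
So the limit is e^(21).

e^(21)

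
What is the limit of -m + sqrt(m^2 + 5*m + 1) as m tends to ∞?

5/2

An ∞ − ∞ form. Rationalising with the conjugate, the difference becomes (5m + 1) / (√(m^2 + 5*m + 1) + m).
For large m the denominator behaves like 2·m, so the quotient tends to 5/2 = 5/2.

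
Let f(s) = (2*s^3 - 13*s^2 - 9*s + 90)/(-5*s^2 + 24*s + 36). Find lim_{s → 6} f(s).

Since s = 6 makes numerator and denominator zero, (s - 6) divides both.
Cancelling it gives (2*s^2 - s - 15)/(-5*s - 6); now plug in s = 6 to get -17/12.

-17/12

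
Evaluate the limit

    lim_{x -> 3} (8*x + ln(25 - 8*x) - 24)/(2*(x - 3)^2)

Direct substitution gives 0/0.
Apply L'Hôpital: lim (8 - 8/(25 - 8*x))/(4*x - 12), still 0/0.
After 2 applications of L'Hôpital's rule the quotient is (-64/(25 - 8*x)^2)/(4); substituting x = 3 gives -16.

-16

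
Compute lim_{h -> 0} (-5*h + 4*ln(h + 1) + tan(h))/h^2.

Substitution gives 0/0 (the numerator vanishes to order 2).
Expand each term to order h^2: the coefficient of h^2 in tan(h) is 0 and in 4·ln(1 + h) is -2.
Lower-order terms cancel with the polynomial part, so the numerator is (-2)·h^2 + o(h^2), and the limit is (-2)/(1) = -2.

-2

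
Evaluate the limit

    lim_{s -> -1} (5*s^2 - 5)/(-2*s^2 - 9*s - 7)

2

At s = -1 both the top and bottom vanish — a removable singularity. Factoring out (s + 1) from each leaves (5*s - 5)/(-2*s - 7), which at s = -1 equals 2.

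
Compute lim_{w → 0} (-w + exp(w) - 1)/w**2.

1/2

Direct substitution gives 0/0.
Apply L'Hôpital: lim (e^(w) - 1)/(2*w), still 0/0.
After 2 applications of L'Hôpital's rule the quotient is (e^(w))/(2); substituting w = 0 gives 1/2.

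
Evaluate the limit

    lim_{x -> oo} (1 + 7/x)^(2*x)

e^(14)

Write it as [(1 + 7/x)^x]^(2) · (1 + 7/x)^(0). The bracketed term tends to e^(7) and the second factor to 1, so the limit is e^(14).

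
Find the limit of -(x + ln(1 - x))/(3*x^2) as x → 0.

Direct substitution gives 0/0.
Apply L'Hôpital: lim (1 - 1/(1 - x))/(-6*x), still 0/0.
After 2 applications of L'Hôpital's rule the quotient is (-1/(1 - x)^2)/(-6); substituting x = 0 gives 1/6.

1/6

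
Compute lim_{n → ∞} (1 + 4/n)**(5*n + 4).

e^(20)

Write it as [(1 + 4/n)^n]^(5) · (1 + 4/n)^(4). The bracketed term tends to e^(4) and the second factor to 1, so the limit is e^(20).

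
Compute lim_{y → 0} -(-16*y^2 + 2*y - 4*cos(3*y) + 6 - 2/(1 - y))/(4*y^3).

Substitution gives 0/0 (the numerator vanishes to order 3).
Expand each term to order y^3: the coefficient of y^3 in -4·cos(3y) is 0 and in -2·1/(1 - y) is -2.
Lower-order terms cancel with the polynomial part, so the numerator is (-2)·y^3 + o(y^3), and the limit is (-2)/(-4) = 1/2.

1/2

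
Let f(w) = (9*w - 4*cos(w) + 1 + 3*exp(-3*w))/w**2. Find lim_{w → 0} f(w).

Substitution gives 0/0; apply L'Hôpital's rule 2 times.
After differentiating numerator and denominator 2 times the quotient is (4*cos(w) + 27*e^(-3*w))/(2); at w = 0 this is 31/2.

31/2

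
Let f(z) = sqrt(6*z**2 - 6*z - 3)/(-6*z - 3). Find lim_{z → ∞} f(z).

For large |z|, √(6*z^2 - 6*z - 3) ≈ √6·|z| and the denominator ≈ -6z.
Since z → +∞, |z| = z, giving √6/(-6) = -√(6)/6.

-√(6)/6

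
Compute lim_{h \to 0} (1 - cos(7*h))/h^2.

Substitution gives 0/0.
Use (1 − cos u)/u² → 1/2 with u = 7h: the limit is 7²/(2·1) = 49/2.

49/2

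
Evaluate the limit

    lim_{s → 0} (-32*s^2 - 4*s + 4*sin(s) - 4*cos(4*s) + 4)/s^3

-2/3

Substitution gives 0/0 (the numerator vanishes to order 3).
Expand each term to order s^3: the coefficient of s^3 in -4·cos(4s) is 0 and in 4·sin(s) is -2/3.
Lower-order terms cancel with the polynomial part, so the numerator is (-2/3)·s^3 + o(s^3), and the limit is (-2/3)/(1) = -2/3.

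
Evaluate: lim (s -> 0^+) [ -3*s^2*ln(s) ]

This is a 0·(−∞) form. Rewrite as -3·ln(s) / s^(−2) and apply L'Hôpital:
the derivative quotient is -3·(1/s) / (−2·s^(−3)) = (3/2)·s^2 → 0.

0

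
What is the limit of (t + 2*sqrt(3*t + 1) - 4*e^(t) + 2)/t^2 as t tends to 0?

-17/4

Substitution gives 0/0 (the numerator vanishes to order 2).
Expand each term to order t^2: the coefficient of t^2 in 2·√(1 + 3t) is -9/4 and in -4·e^(t) is -2.
Lower-order terms cancel with the polynomial part, so the numerator is (-17/4)·t^2 + o(t^2), and the limit is (-17/4)/(1) = -17/4.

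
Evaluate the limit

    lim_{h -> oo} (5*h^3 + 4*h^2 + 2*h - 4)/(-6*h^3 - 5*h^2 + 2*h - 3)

-5/6

Numerator and denominator both have degree 3.
Dividing every term by h^3, all lower-order terms vanish and the limit is the ratio of leading coefficients, 5/(-6) = -5/6.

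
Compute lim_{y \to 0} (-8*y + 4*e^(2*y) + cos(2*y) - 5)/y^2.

Substitution gives 0/0; apply L'Hôpital's rule 2 times.
After differentiating numerator and denominator 2 times the quotient is (16*e^(2*y) - 4*cos(2*y))/(2); at y = 0 this is 6.

6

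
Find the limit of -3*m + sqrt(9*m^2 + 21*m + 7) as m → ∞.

7/2

This has the form ∞ − ∞. Multiply and divide by the conjugate √(9*m^2 + 21*m + 7) + 3m.
That gives (21m + 7) / (√(9*m^2 + 21*m + 7) + 3m).
Divide numerator and denominator by m: the limit is 21/(2·3) = 7/2.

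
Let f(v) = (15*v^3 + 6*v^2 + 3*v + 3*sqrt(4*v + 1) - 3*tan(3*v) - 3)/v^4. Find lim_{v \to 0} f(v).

-30

Substitution gives 0/0 (the numerator vanishes to order 4).
Expand each term to order v^4: the coefficient of v^4 in -3·tan(3v) is 0 and in 3·√(1 + 4v) is -30.
Lower-order terms cancel with the polynomial part, so the numerator is (-30)·v^4 + o(v^4), and the limit is (-30)/(1) = -30.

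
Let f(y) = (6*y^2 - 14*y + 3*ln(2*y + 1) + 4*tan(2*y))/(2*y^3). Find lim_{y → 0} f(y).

Substitution gives 0/0 (the numerator vanishes to order 3).
Expand each term to order y^3: the coefficient of y^3 in 4·tan(2y) is 32/3 and in 3·ln(1 + 2y) is 8.
Lower-order terms cancel with the polynomial part, so the numerator is (56/3)·y^3 + o(y^3), and the limit is (56/3)/(2) = 28/3.

28/3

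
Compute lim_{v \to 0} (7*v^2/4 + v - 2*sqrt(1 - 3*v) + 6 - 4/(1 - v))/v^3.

-5/8

Substitution gives 0/0 (the numerator vanishes to order 3).
Expand each term to order v^3: the coefficient of v^3 in -2·√(1 - 3v) is 27/8 and in -4·1/(1 - v) is -4.
Lower-order terms cancel with the polynomial part, so the numerator is (-5/8)·v^3 + o(v^3), and the limit is (-5/8)/(1) = -5/8.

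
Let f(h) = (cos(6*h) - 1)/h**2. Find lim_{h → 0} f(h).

-18

Direct substitution gives 0/0.
Apply L'Hôpital: lim (-6*sin(6*h))/(2*h), still 0/0.
After 2 applications of L'Hôpital's rule the quotient is (-36*cos(6*h))/(2); substituting h = 0 gives -18.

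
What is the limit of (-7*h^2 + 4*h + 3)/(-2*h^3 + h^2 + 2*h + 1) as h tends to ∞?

0

The denominator has degree 3 and the numerator degree 2. Dividing numerator and denominator by h^3 sends every term to 0 except the leading denominator term, so the limit is 0.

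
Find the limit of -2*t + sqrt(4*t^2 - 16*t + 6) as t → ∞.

An ∞ − ∞ form. Rationalising with the conjugate, the difference becomes (-16t + 6) / (√(4*t^2 - 16*t + 6) + 2t).
For large t the denominator behaves like 2·2t, so the quotient tends to -16/4 = -4.

-4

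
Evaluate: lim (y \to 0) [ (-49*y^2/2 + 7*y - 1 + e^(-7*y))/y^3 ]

Direct substitution gives 0/0.
Apply L'Hôpital: lim (-49*y + 7 - 7*e^(-7*y))/(3*y^2), still 0/0.
Apply L'Hôpital: lim (-49 + 49*e^(-7*y))/(6*y), still 0/0.
After 3 applications of L'Hôpital's rule the quotient is (-343*e^(-7*y))/(6); substituting y = 0 gives -343/6.

-343/6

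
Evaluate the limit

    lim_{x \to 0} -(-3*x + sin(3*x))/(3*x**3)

Direct substitution gives 0/0.
Apply L'Hôpital: lim (3*cos(3*x) - 3)/(-9*x^2), still 0/0.
Apply L'Hôpital: lim (-9*sin(3*x))/(-18*x), still 0/0.
After 3 applications of L'Hôpital's rule the quotient is (-27*cos(3*x))/(-18); substituting x = 0 gives 3/2.

3/2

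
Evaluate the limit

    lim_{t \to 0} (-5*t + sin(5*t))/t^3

-125/6

Direct substitution gives 0/0.
Apply L'Hôpital: lim (5*cos(5*t) - 5)/(3*t^2), still 0/0.
Apply L'Hôpital: lim (-25*sin(5*t))/(6*t), still 0/0.
After 3 applications of L'Hôpital's rule the quotient is (-125*cos(5*t))/(6); substituting t = 0 gives -125/6.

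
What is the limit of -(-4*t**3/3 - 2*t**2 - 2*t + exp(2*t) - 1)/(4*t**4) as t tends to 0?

-1/6

Direct substitution gives 0/0.
Apply L'Hôpital: lim (-4*t^2 - 4*t + 2*e^(2*t) - 2)/(-16*t^3), still 0/0.
Apply L'Hôpital: lim (-8*t + 4*e^(2*t) - 4)/(-48*t^2), still 0/0.
Apply L'Hôpital: lim (8*e^(2*t) - 8)/(-96*t), still 0/0.
After 4 applications of L'Hôpital's rule the quotient is (16*e^(2*t))/(-96); substituting t = 0 gives -1/6.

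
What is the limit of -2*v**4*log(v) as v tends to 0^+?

This is a 0·(−∞) form. Rewrite as -2·ln(v) / v^(−4) and apply L'Hôpital:
the derivative quotient is -2·(1/v) / (−4·v^(−5)) = (2/4)·v^4 → 0.

0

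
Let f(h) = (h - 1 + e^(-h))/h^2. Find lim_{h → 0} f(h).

1/2

Direct substitution gives 0/0.
Apply L'Hôpital: lim (1 - e^(-h))/(2*h), still 0/0.
After 2 applications of L'Hôpital's rule the quotient is (e^(-h))/(2); substituting h = 0 gives 1/2.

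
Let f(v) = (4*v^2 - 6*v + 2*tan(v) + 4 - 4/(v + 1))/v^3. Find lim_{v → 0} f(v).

14/3

Substitution gives 0/0 (the numerator vanishes to order 3).
Expand each term to order v^3: the coefficient of v^3 in -4·1/(1 + v) is 4 and in 2·tan(v) is 2/3.
Lower-order terms cancel with the polynomial part, so the numerator is (14/3)·v^3 + o(v^3), and the limit is (14/3)/(1) = 14/3.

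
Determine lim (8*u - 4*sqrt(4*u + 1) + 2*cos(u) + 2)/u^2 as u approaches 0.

Substitution gives 0/0; apply L'Hôpital's rule 2 times.
After differentiating numerator and denominator 2 times the quotient is (-2*cos(u) + 16/(4*u + 1)^(3/2))/(2); at u = 0 this is 7.

7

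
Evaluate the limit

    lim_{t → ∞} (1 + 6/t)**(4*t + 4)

e^(24)

Let L be the limit and take ln: ln L = lim (4t + 4)·ln(1 + 6/t) = lim (4t + 4)·(6/t + O(1/t²)) = 24.
Hence L = e^(24).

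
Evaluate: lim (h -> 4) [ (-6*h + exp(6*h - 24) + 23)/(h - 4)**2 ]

18

Direct substitution gives 0/0.
Apply L'Hôpital: lim (6*e^(6*h - 24) - 6)/(2*h - 8), still 0/0.
After 2 applications of L'Hôpital's rule the quotient is (36*e^(6*h - 24))/(2); substituting h = 4 gives 18.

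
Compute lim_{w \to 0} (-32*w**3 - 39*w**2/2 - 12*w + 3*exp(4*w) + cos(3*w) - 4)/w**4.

Substitution gives 0/0 (the numerator vanishes to order 4).
Expand each term to order w^4: the coefficient of w^4 in 3·e^(4w) is 32 and in cos(3w) is 27/8.
Lower-order terms cancel with the polynomial part, so the numerator is (283/8)·w^4 + o(w^4), and the limit is (283/8)/(1) = 283/8.

283/8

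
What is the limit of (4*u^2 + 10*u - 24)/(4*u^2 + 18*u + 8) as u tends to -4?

Direct substitution gives 0/0, so factor. Both numerator and denominator have (u + 4) as a factor.
After cancelling, the expression reduces to (4*u - 6)/(4*u + 2).
Substituting u = -4 gives 11/7.

11/7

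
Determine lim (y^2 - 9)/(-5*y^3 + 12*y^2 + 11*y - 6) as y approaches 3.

Since y = 3 makes numerator and denominator zero, (y - 3) divides both.
Cancelling it gives (y + 3)/(-5*y^2 - 3*y + 2); now plug in y = 3 to get -3/26.

-3/26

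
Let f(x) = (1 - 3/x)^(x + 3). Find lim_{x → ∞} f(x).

Write it as [(1 - 3/x)^x]^(1) · (1 - 3/x)^(3). The bracketed term tends to e^(-3) and the second factor to 1, so the limit is e^(-3).

e^(-3)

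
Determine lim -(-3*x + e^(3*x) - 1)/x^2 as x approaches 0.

-9/2

Direct substitution gives 0/0.
Apply L'Hôpital: lim (3*e^(3*x) - 3)/(-2*x), still 0/0.
After 2 applications of L'Hôpital's rule the quotient is (9*e^(3*x))/(-2); substituting x = 0 gives -9/2.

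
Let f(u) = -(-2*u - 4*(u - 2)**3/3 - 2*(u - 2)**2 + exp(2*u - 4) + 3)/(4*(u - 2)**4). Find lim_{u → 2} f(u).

-1/6

Direct substitution gives 0/0.
Apply L'Hôpital: lim (-4*u - 4*(u - 2)^2 + 2*e^(2*u - 4) + 6)/(-16*(u - 2)^3), still 0/0.
Apply L'Hôpital: lim (-8*u + 4*e^(2*u - 4) + 12)/(-48*(u - 2)^2), still 0/0.
Apply L'Hôpital: lim (8*e^(2*u - 4) - 8)/(192 - 96*u), still 0/0.
After 4 applications of L'Hôpital's rule the quotient is (16*e^(2*u - 4))/(-96); substituting u = 2 gives -1/6.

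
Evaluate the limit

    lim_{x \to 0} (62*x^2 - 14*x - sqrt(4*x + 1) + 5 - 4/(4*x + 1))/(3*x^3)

Substitution gives 0/0 (the numerator vanishes to order 3).
Expand each term to order x^3: the coefficient of x^3 in −√(1 + 4x) is -4 and in -4·1/(1 + 4x) is 256.
Lower-order terms cancel with the polynomial part, so the numerator is (252)·x^3 + o(x^3), and the limit is (252)/(3) = 84.

84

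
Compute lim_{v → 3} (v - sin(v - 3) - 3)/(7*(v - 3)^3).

Direct substitution gives 0/0.
Apply L'Hôpital: lim (1 - cos(v - 3))/(21*(v - 3)^2), still 0/0.
Apply L'Hôpital: lim (sin(v - 3))/(42*v - 126), still 0/0.
After 3 applications of L'Hôpital's rule the quotient is (cos(v - 3))/(42); substituting v = 3 gives 1/42.

1/42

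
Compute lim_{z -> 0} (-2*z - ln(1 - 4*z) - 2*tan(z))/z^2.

Substitution gives 0/0; apply L'Hôpital's rule 2 times.
After differentiating numerator and denominator 2 times the quotient is (-4*tan(z)/cos(z)^2 + 16/(4*z - 1)^2)/(2); at z = 0 this is 8.

8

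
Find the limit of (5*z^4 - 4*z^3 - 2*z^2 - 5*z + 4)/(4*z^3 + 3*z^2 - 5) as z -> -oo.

-∞

The numerator has higher degree (4 > 3); the quotient behaves like (5/(4))·z^1 for large |z|.
As z → −∞ this diverges to -∞.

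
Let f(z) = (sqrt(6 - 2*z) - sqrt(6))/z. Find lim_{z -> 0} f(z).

-√(6)/6

A 0/0 form; rationalise with √(6 - 2z) + √6. This collapses the numerator to -2z, leaving -2/(√(6 - 2z) + √6) → -2/(2√6) = -√(6)/6.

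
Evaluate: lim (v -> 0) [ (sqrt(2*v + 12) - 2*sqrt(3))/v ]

A 0/0 form; rationalise with √(12 + 2v) + √12. This collapses the numerator to 2v, leaving 2/(√(12 + 2v) + √12) → 2/(2√12) = √(3)/6.

√(3)/6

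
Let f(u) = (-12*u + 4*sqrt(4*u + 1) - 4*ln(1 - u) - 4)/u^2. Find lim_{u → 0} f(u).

Substitution gives 0/0; apply L'Hôpital's rule 2 times.
After differentiating numerator and denominator 2 times the quotient is (-16/(4*u + 1)^(3/2) + 4/(u - 1)^2)/(2); at u = 0 this is -6.

-6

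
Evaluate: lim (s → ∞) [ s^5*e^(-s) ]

Write as s^5/e^{1s}, an ∞/∞ form.
Exponential growth dominates any polynomial, so repeated L'Hôpital (or the standard result) gives 0.

0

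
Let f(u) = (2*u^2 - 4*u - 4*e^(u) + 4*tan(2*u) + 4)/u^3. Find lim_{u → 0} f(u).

Substitution gives 0/0; apply L'Hôpital's rule 3 times.
After differentiating numerator and denominator 3 times the quotient is (-4*e^(u) + 192*tan(2*u)^4 + 256*tan(2*u)^2 + 64)/(6); at u = 0 this is 10.

10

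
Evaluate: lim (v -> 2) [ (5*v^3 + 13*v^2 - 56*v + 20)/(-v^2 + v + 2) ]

At v = 2 both the top and bottom vanish — a removable singularity. Factoring out (v - 2) from each leaves (5*v^2 + 23*v - 10)/(-v - 1), which at v = 2 equals -56/3.

-56/3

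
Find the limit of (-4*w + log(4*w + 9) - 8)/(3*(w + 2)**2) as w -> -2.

Direct substitution gives 0/0.
Apply L'Hôpital: lim (-4 + 4/(4*w + 9))/(6*w + 12), still 0/0.
After 2 applications of L'Hôpital's rule the quotient is (-16/(4*w + 9)^2)/(6); substituting w = -2 gives -8/3.

-8/3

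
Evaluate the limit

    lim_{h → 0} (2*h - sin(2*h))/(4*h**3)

Direct substitution gives 0/0.
Apply L'Hôpital: lim (2 - 2*cos(2*h))/(12*h^2), still 0/0.
Apply L'Hôpital: lim (4*sin(2*h))/(24*h), still 0/0.
After 3 applications of L'Hôpital's rule the quotient is (8*cos(2*h))/(24); substituting h = 0 gives 1/3.

1/3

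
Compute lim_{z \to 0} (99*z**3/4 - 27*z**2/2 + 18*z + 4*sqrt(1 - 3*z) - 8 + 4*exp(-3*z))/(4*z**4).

Substitution gives 0/0; apply L'Hôpital's rule 4 times.
After differentiating numerator and denominator 4 times the quotient is (324*e^(-3*z) - 1215/(4*(1 - 3*z)^(7/2)))/(96); at z = 0 this is 27/128.

27/128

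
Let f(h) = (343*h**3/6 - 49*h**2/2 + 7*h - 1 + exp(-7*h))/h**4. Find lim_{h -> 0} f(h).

Direct substitution gives 0/0.
Apply L'Hôpital: lim (343*h^2/2 - 49*h + 7 - 7*e^(-7*h))/(4*h^3), still 0/0.
Apply L'Hôpital: lim (343*h - 49 + 49*e^(-7*h))/(12*h^2), still 0/0.
Apply L'Hôpital: lim (343 - 343*e^(-7*h))/(24*h), still 0/0.
After 4 applications of L'Hôpital's rule the quotient is (2401*e^(-7*h))/(24); substituting h = 0 gives 2401/24.

2401/24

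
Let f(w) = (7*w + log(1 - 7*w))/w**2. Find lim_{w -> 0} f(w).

Direct substitution gives 0/0.
Apply L'Hôpital: lim (7 - 7/(1 - 7*w))/(2*w), still 0/0.
After 2 applications of L'Hôpital's rule the quotient is (-49/(1 - 7*w)^2)/(2); substituting w = 0 gives -49/2.

-49/2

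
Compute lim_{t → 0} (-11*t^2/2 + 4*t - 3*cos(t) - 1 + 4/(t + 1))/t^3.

Substitution gives 0/0 (the numerator vanishes to order 3).
Expand each term to order t^3: the coefficient of t^3 in -3·cos(t) is 0 and in 4·1/(1 + t) is -4.
Lower-order terms cancel with the polynomial part, so the numerator is (-4)·t^3 + o(t^3), and the limit is (-4)/(1) = -4.

-4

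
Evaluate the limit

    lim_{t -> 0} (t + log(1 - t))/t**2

-1/2

Direct substitution gives 0/0.
Apply L'Hôpital: lim (1 - 1/(1 - t))/(2*t), still 0/0.
After 2 applications of L'Hôpital's rule the quotient is (-1/(1 - t)^2)/(2); substituting t = 0 gives -1/2.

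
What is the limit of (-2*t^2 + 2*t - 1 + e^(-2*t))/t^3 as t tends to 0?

Direct substitution gives 0/0.
Apply L'Hôpital: lim (-4*t + 2 - 2*e^(-2*t))/(3*t^2), still 0/0.
Apply L'Hôpital: lim (-4 + 4*e^(-2*t))/(6*t), still 0/0.
After 3 applications of L'Hôpital's rule the quotient is (-8*e^(-2*t))/(6); substituting t = 0 gives -4/3.

-4/3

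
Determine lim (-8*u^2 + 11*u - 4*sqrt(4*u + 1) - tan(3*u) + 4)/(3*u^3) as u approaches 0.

Substitution gives 0/0 (the numerator vanishes to order 3).
Expand each term to order u^3: the coefficient of u^3 in −tan(3u) is -9 and in -4·√(1 + 4u) is -16.
Lower-order terms cancel with the polynomial part, so the numerator is (-25)·u^3 + o(u^3), and the limit is (-25)/(3) = -25/3.

-25/3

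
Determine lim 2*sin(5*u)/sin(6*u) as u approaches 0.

5/3

Substitution gives 0/0.
Divide numerator and denominator by u: sin(5u)/u → 5 and sin(6u)/u → 6, so the limit is 2·5/6 = 5/3.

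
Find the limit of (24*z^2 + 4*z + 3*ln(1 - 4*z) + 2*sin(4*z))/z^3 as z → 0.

Substitution gives 0/0 (the numerator vanishes to order 3).
Expand each term to order z^3: the coefficient of z^3 in 3·ln(1 - 4z) is -64 and in 2·sin(4z) is -64/3.
Lower-order terms cancel with the polynomial part, so the numerator is (-256/3)·z^3 + o(z^3), and the limit is (-256/3)/(1) = -256/3.

-256/3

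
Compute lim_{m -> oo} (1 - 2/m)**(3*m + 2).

e^(-6)

Let L be the limit and take ln: ln L = lim (3m + 2)·ln(1 - 2/m) = lim (3m + 2)·(-2/m + O(1/m²)) = -6.
Hence L = e^(-6).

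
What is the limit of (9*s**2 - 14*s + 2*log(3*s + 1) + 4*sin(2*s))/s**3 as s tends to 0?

38/3

Substitution gives 0/0; apply L'Hôpital's rule 3 times.
After differentiating numerator and denominator 3 times the quotient is (-32*cos(2*s) + 108/(3*s + 1)^3)/(6); at s = 0 this is 38/3.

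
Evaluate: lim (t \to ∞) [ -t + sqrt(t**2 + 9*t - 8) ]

9/2

This has the form ∞ − ∞. Multiply and divide by the conjugate √(t^2 + 9*t - 8) + t.
That gives (9t - 8) / (√(t^2 + 9*t - 8) + t).
Divide numerator and denominator by t: the limit is 9/(2·1) = 9/2.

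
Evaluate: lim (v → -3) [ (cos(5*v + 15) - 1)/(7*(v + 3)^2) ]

Direct substitution gives 0/0.
Apply L'Hôpital: lim (-5*sin(5*v + 15))/(14*v + 42), still 0/0.
After 2 applications of L'Hôpital's rule the quotient is (-25*cos(5*v + 15))/(14); substituting v = -3 gives -25/14.

-25/14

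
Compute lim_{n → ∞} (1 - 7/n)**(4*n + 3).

Let L be the limit and take ln: ln L = lim (4n + 3)·ln(1 - 7/n) = lim (4n + 3)·(-7/n + O(1/n²)) = -28.
Hence L = e^(-28).

e^(-28)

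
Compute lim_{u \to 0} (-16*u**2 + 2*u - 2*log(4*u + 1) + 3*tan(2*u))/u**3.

-104/3

Substitution gives 0/0; apply L'Hôpital's rule 3 times.
After differentiating numerator and denominator 3 times the quotient is (144*tan(2*u)^2/cos(2*u)^2 + 48/cos(2*u)^2 - 256/(4*u + 1)^3)/(6); at u = 0 this is -104/3.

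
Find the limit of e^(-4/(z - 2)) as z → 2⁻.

∞

As z → 2⁻, -4/(z - 2) → +∞, so e^(-4/(z - 2)) → ∞.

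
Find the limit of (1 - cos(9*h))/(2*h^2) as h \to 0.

81/4

Substitution gives 0/0.
Use (1 − cos u)/u² → 1/2 with u = 9h: the limit is 9²/(2·2) = 81/4.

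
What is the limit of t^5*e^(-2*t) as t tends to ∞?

Write as t^5/e^{2t}, an ∞/∞ form.
Exponential growth dominates any polynomial, so repeated L'Hôpital (or the standard result) gives 0.

0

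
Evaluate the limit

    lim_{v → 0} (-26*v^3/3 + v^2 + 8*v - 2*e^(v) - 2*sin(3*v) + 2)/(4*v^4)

-1/48

Substitution gives 0/0; apply L'Hôpital's rule 4 times.
After differentiating numerator and denominator 4 times the quotient is (-2*e^(v) - 162*sin(3*v))/(96); at v = 0 this is -1/48.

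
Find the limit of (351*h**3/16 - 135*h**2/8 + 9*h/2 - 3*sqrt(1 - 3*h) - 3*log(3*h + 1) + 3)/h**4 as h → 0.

8991/128

Substitution gives 0/0 (the numerator vanishes to order 4).
Expand each term to order h^4: the coefficient of h^4 in -3·ln(1 + 3h) is 243/4 and in -3·√(1 - 3h) is 1215/128.
Lower-order terms cancel with the polynomial part, so the numerator is (8991/128)·h^4 + o(h^4), and the limit is (8991/128)/(1) = 8991/128.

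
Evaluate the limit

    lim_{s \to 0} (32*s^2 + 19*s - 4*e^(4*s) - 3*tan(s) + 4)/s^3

Substitution gives 0/0; apply L'Hôpital's rule 3 times.
After differentiating numerator and denominator 3 times the quotient is (-256*e^(4*s) - 18*tan(s)^4 - 24*tan(s)^2 - 6)/(6); at s = 0 this is -131/3.

-131/3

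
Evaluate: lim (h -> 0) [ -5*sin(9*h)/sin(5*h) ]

Substitution gives 0/0.
Divide numerator and denominator by h: sin(9h)/h → 9 and sin(5h)/h → 5, so the limit is -5·9/5 = -9.

-9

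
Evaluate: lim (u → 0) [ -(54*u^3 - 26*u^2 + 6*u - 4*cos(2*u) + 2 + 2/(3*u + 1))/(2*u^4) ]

-239/3

Substitution gives 0/0; apply L'Hôpital's rule 4 times.
After differentiating numerator and denominator 4 times the quotient is (-64*cos(2*u) + 3888/(3*u + 1)^5)/(-48); at u = 0 this is -239/3.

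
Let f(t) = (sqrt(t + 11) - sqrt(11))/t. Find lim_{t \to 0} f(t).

√(11)/22

Substitution gives 0/0. Multiply numerator and denominator by the conjugate √(11 + t) + √11.
The numerator becomes (11 + t) − 11 = t, so the expression simplifies to 1/(√(11 + t) + √11).
Letting t → 0 gives 1/(2√11) = √(11)/22.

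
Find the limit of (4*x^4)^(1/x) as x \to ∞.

Base → ∞ and exponent → 0: an ∞^0 form.
Take logs: (1/x)·ln(4·x^4) = (ln 4 + 4·ln x)/x → 0.
So the limit is e^0 = 1.

1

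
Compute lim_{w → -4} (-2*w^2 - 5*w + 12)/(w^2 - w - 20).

-11/9

Since w = -4 makes numerator and denominator zero, (w + 4) divides both.
Cancelling it gives (3 - 2*w)/(w - 5); now plug in w = -4 to get -11/9.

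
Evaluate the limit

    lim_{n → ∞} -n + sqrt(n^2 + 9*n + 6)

9/2

An ∞ − ∞ form. Rationalising with the conjugate, the difference becomes (9n + 6) / (√(n^2 + 9*n + 6) + n).
For large n the denominator behaves like 2·n, so the quotient tends to 9/2 = 9/2.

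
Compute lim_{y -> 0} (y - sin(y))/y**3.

Direct substitution gives 0/0.
Apply L'Hôpital: lim (1 - cos(y))/(3*y^2), still 0/0.
Apply L'Hôpital: lim (sin(y))/(6*y), still 0/0.
After 3 applications of L'Hôpital's rule the quotient is (cos(y))/(6); substituting y = 0 gives 1/6.

1/6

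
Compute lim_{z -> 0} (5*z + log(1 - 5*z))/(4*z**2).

Direct substitution gives 0/0.
Apply L'Hôpital: lim (5 - 5/(1 - 5*z))/(8*z), still 0/0.
After 2 applications of L'Hôpital's rule the quotient is (-25/(1 - 5*z)^2)/(8); substituting z = 0 gives -25/8.

-25/8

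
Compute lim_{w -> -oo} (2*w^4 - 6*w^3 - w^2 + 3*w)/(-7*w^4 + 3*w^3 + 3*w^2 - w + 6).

-2/7

Numerator and denominator both have degree 4.
Dividing every term by w^4, all lower-order terms vanish and the limit is the ratio of leading coefficients, 2/(-7) = -2/7.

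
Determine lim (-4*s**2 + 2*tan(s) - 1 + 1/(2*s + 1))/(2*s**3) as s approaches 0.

Substitution gives 0/0 (the numerator vanishes to order 3).
Expand each term to order s^3: the coefficient of s^3 in 1/(1 + 2s) is -8 and in 2·tan(s) is 2/3.
Lower-order terms cancel with the polynomial part, so the numerator is (-22/3)·s^3 + o(s^3), and the limit is (-22/3)/(2) = -11/3.

-11/3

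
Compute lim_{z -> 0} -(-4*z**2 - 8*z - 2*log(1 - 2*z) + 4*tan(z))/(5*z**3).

-4/3

Substitution gives 0/0; apply L'Hôpital's rule 3 times.
After differentiating numerator and denominator 3 times the quotient is (24*tan(z)^2/cos(z)^2 + 8/cos(z)^2 - 32/(2*z - 1)^3)/(-30); at z = 0 this is -4/3.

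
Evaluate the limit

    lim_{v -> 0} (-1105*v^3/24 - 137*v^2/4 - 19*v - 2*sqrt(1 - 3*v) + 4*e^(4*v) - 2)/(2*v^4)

9407/384

Substitution gives 0/0 (the numerator vanishes to order 4).
Expand each term to order v^4: the coefficient of v^4 in -2·√(1 - 3v) is 405/64 and in 4·e^(4v) is 128/3.
Lower-order terms cancel with the polynomial part, so the numerator is (9407/192)·v^4 + o(v^4), and the limit is (9407/192)/(2) = 9407/384.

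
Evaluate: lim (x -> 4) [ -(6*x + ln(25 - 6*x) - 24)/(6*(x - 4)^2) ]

3

Direct substitution gives 0/0.
Apply L'Hôpital: lim (6 - 6/(25 - 6*x))/(48 - 12*x), still 0/0.
After 2 applications of L'Hôpital's rule the quotient is (-36/(25 - 6*x)^2)/(-12); substituting x = 4 gives 3.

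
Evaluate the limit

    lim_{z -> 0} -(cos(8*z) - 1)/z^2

32

Direct substitution gives 0/0.
Apply L'Hôpital: lim (-8*sin(8*z))/(-2*z), still 0/0.
After 2 applications of L'Hôpital's rule the quotient is (-64*cos(8*z))/(-2); substituting z = 0 gives 32.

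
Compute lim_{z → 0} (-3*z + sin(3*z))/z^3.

Direct substitution gives 0/0.
Apply L'Hôpital: lim (3*cos(3*z) - 3)/(3*z^2), still 0/0.
Apply L'Hôpital: lim (-9*sin(3*z))/(6*z), still 0/0.
After 3 applications of L'Hôpital's rule the quotient is (-27*cos(3*z))/(6); substituting z = 0 gives -9/2.

-9/2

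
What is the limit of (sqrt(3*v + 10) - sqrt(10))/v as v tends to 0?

3*√(10)/20

Substitution gives 0/0. Multiply numerator and denominator by the conjugate √(10 + 3v) + √10.
The numerator becomes (10 + 3v) − 10 = 3v, so the expression simplifies to 3/(√(10 + 3v) + √10).
Letting v → 0 gives 3/(2√10) = 3*√(10)/20.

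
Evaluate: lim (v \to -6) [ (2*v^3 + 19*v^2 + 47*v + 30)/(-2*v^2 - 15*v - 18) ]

35/9

Direct substitution gives 0/0, so factor. Both numerator and denominator have (v + 6) as a factor.
After cancelling, the expression reduces to (2*v^2 + 7*v + 5)/(-2*v - 3).
Substituting v = -6 gives 35/9.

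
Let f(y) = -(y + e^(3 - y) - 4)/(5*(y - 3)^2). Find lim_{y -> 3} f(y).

-1/10

Direct substitution gives 0/0.
Apply L'Hôpital: lim (1 - e^(3 - y))/(30 - 10*y), still 0/0.
After 2 applications of L'Hôpital's rule the quotient is (e^(3 - y))/(-10); substituting y = 3 gives -1/10.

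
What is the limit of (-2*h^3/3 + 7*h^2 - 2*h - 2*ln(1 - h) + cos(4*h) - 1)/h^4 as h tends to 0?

67/6

Substitution gives 0/0 (the numerator vanishes to order 4).
Expand each term to order h^4: the coefficient of h^4 in -2·ln(1 - h) is 1/2 and in cos(4h) is 32/3.
Lower-order terms cancel with the polynomial part, so the numerator is (67/6)·h^4 + o(h^4), and the limit is (67/6)/(1) = 67/6.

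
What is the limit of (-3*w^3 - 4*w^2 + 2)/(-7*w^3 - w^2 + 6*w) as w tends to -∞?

3/7

Numerator and denominator both have degree 3.
Dividing every term by w^3, all lower-order terms vanish and the limit is the ratio of leading coefficients, -3/(-7) = 3/7.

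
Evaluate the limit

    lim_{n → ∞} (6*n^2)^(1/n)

1

Base → ∞ and exponent → 0: an ∞^0 form.
Take logs: (1/n)·ln(6·n^2) = (ln 6 + 2·ln n)/n → 0.
So the limit is e^0 = 1.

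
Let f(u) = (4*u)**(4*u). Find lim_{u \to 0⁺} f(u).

Base → 0⁺ and exponent → 0⁺: a 0^0 form.
Take logs: 4u·ln(4u). This is 0·(−∞); rewriting as ln(4u)/(1/(4u)) and applying L'Hôpital gives 0.
Hence the limit is e^0 = 1.

1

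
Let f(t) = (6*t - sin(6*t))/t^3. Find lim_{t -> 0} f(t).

Direct substitution gives 0/0.
Apply L'Hôpital: lim (6 - 6*cos(6*t))/(3*t^2), still 0/0.
Apply L'Hôpital: lim (36*sin(6*t))/(6*t), still 0/0.
After 3 applications of L'Hôpital's rule the quotient is (216*cos(6*t))/(6); substituting t = 0 gives 36.

36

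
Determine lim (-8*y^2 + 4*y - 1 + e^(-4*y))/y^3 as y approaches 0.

-32/3

Direct substitution gives 0/0.
Apply L'Hôpital: lim (-16*y + 4 - 4*e^(-4*y))/(3*y^2), still 0/0.
Apply L'Hôpital: lim (-16 + 16*e^(-4*y))/(6*y), still 0/0.
After 3 applications of L'Hôpital's rule the quotient is (-64*e^(-4*y))/(6); substituting y = 0 gives -32/3.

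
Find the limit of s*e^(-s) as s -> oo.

Write as s^1/e^{1s}, an ∞/∞ form.
Exponential growth dominates any polynomial, so repeated L'Hôpital (or the standard result) gives 0.

0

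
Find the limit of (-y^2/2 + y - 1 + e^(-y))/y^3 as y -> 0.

Direct substitution gives 0/0.
Apply L'Hôpital: lim (-y + 1 - e^(-y))/(3*y^2), still 0/0.
Apply L'Hôpital: lim (-1 + e^(-y))/(6*y), still 0/0.
After 3 applications of L'Hôpital's rule the quotient is (-e^(-y))/(6); substituting y = 0 gives -1/6.

-1/6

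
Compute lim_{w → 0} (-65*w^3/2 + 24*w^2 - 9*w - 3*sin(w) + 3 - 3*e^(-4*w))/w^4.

Substitution gives 0/0 (the numerator vanishes to order 4).
Expand each term to order w^4: the coefficient of w^4 in -3·sin(w) is 0 and in -3·e^(-4w) is -32.
Lower-order terms cancel with the polynomial part, so the numerator is (-32)·w^4 + o(w^4), and the limit is (-32)/(1) = -32.

-32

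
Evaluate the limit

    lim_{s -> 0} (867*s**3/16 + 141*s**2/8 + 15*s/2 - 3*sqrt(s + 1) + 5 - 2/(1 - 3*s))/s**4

-20721/128

Substitution gives 0/0; apply L'Hôpital's rule 4 times.
After differentiating numerator and denominator 4 times the quotient is (3888/(3*s - 1)^5 + 45/(16*(s + 1)^(7/2)))/(24); at s = 0 this is -20721/128.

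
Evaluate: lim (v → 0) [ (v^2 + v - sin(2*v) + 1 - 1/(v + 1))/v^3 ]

7/3

Substitution gives 0/0; apply L'Hôpital's rule 3 times.
After differentiating numerator and denominator 3 times the quotient is (8*cos(2*v) + 6/(v + 1)^4)/(6); at v = 0 this is 7/3.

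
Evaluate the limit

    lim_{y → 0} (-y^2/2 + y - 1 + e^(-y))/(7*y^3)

Direct substitution gives 0/0.
Apply L'Hôpital: lim (-y + 1 - e^(-y))/(21*y^2), still 0/0.
Apply L'Hôpital: lim (-1 + e^(-y))/(42*y), still 0/0.
After 3 applications of L'Hôpital's rule the quotient is (-e^(-y))/(42); substituting y = 0 gives -1/42.

-1/42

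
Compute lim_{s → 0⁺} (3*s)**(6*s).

1

Base → 0⁺ and exponent → 0⁺: a 0^0 form.
Take logs: 6s·ln(3s). This is 0·(−∞); rewriting as ln(3s)/(1/(6s)) and applying L'Hôpital gives 0.
Hence the limit is e^0 = 1.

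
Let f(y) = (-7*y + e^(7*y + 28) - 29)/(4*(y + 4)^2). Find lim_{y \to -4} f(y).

Direct substitution gives 0/0.
Apply L'Hôpital: lim (7*e^(7*y + 28) - 7)/(8*y + 32), still 0/0.
After 2 applications of L'Hôpital's rule the quotient is (49*e^(7*y + 28))/(8); substituting y = -4 gives 49/8.

49/8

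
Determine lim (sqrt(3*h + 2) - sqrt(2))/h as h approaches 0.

3*√(2)/4

Substitution gives 0/0. Multiply numerator and denominator by the conjugate √(2 + 3h) + √2.
The numerator becomes (2 + 3h) − 2 = 3h, so the expression simplifies to 3/(√(2 + 3h) + √2).
Letting h → 0 gives 3/(2√2) = 3*√(2)/4.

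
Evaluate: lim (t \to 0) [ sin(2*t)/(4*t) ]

1/2

Substitution gives 0/0.
Write it as (2/4)·sin(2t)/(2t); since sin(u)/u → 1, the limit is 1/2.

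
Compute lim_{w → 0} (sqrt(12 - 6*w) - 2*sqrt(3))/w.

A 0/0 form; rationalise with √(12 - 6w) + √12. This collapses the numerator to -6w, leaving -6/(√(12 - 6w) + √12) → -6/(2√12) = -√(3)/2.

-√(3)/2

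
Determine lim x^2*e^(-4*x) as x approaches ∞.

0

Write as x^2/e^{4x}, an ∞/∞ form.
Exponential growth dominates any polynomial, so repeated L'Hôpital (or the standard result) gives 0.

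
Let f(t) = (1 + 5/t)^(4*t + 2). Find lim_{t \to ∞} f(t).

e^(20)

The base → 1 and the exponent → ∞: a 1^∞ form.
Take logarithms: (4t + 2)·ln(1 + 5/t). Since ln(1+u) ~ u for small u, this behaves like (4t)·(5/t) → 20.
So the limit is e^(20).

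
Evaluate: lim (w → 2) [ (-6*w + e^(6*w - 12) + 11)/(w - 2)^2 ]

Direct substitution gives 0/0.
Apply L'Hôpital: lim (6*e^(6*w - 12) - 6)/(2*w - 4), still 0/0.
After 2 applications of L'Hôpital's rule the quotient is (36*e^(6*w - 12))/(2); substituting w = 2 gives 18.

18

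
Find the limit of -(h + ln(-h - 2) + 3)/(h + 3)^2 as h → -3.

Direct substitution gives 0/0.
Apply L'Hôpital: lim (1 - 1/(-h - 2))/(-2*h - 6), still 0/0.
After 2 applications of L'Hôpital's rule the quotient is (-1/(-h - 2)^2)/(-2); substituting h = -3 gives 1/2.

1/2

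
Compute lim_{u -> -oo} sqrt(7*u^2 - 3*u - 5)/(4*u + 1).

-√(7)/4

For large |u|, √(7*u^2 - 3*u - 5) ≈ √7·|u| and the denominator ≈ 4u.
Since u → −∞, |u| = −u, giving −√7/(4) = -√(7)/4.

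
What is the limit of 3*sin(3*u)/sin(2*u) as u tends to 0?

Substitution gives 0/0.
Divide numerator and denominator by u: sin(3u)/u → 3 and sin(2u)/u → 2, so the limit is 3·3/2 = 9/2.

9/2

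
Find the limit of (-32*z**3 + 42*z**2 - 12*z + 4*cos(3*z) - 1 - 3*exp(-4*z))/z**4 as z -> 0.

-37/2

Substitution gives 0/0; apply L'Hôpital's rule 4 times.
After differentiating numerator and denominator 4 times the quotient is (324*cos(3*z) - 768*e^(-4*z))/(24); at z = 0 this is -37/2.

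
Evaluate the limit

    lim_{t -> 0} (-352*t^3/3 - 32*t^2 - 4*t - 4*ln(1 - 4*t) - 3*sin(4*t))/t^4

Substitution gives 0/0; apply L'Hôpital's rule 4 times.
After differentiating numerator and denominator 4 times the quotient is (-768*sin(4*t) + 6144/(4*t - 1)^4)/(24); at t = 0 this is 256.

256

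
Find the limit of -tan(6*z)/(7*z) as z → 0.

-6/7

Substitution gives 0/0.
Since tan(u)/u → 1 as u → 0, tan(6z)/(6z) → 1 and the limit is 6/(-7) = -6/7.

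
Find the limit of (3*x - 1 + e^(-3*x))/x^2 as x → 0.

Direct substitution gives 0/0.
Apply L'Hôpital: lim (3 - 3*e^(-3*x))/(2*x), still 0/0.
After 2 applications of L'Hôpital's rule the quotient is (9*e^(-3*x))/(2); substituting x = 0 gives 9/2.

9/2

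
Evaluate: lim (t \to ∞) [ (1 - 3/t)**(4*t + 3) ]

e^(-12)

Write it as [(1 - 3/t)^t]^(4) · (1 - 3/t)^(3). The bracketed term tends to e^(-3) and the second factor to 1, so the limit is e^(-12).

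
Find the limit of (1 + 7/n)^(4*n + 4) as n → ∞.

Let L be the limit and take ln: ln L = lim (4n + 4)·ln(1 + 7/n) = lim (4n + 4)·(7/n + O(1/n²)) = 28.
Hence L = e^(28).

e^(28)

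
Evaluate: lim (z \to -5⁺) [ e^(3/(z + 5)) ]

∞

As z → -5⁺, 3/(z + 5) → +∞, so e^(3/(z + 5)) → ∞.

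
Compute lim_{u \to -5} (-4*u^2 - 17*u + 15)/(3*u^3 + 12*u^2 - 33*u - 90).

23/72

Direct substitution gives 0/0, so factor. Both numerator and denominator have (u + 5) as a factor.
After cancelling, the expression reduces to (3 - 4*u)/(3*u^2 - 3*u - 18).
Substituting u = -5 gives 23/72.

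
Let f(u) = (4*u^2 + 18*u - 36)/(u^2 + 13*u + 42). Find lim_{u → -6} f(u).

At u = -6 both the top and bottom vanish — a removable singularity. Factoring out (u + 6) from each leaves (4*u - 6)/(u + 7), which at u = -6 equals -30.

-30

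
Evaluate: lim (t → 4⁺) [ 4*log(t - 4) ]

As t → 4⁺, t - 4 → 0⁺ and ln(t - 4) → −∞.
Multiplying by 4 gives -∞.

-∞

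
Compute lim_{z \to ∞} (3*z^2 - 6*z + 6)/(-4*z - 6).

-∞

The numerator has higher degree (2 > 1); the quotient behaves like (3/(-4))·z^1 for large |z|.
As z → +∞ this diverges to -∞.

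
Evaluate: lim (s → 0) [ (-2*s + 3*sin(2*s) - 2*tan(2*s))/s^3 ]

-28/3

Substitution gives 0/0 (the numerator vanishes to order 3).
Expand each term to order s^3: the coefficient of s^3 in 3·sin(2s) is -4 and in -2·tan(2s) is -16/3.
Lower-order terms cancel with the polynomial part, so the numerator is (-28/3)·s^3 + o(s^3), and the limit is (-28/3)/(1) = -28/3.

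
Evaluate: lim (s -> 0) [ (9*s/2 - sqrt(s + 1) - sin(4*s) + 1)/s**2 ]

1/8

Substitution gives 0/0; apply L'Hôpital's rule 2 times.
After differentiating numerator and denominator 2 times the quotient is (16*sin(4*s) + 1/(4*(s + 1)^(3/2)))/(2); at s = 0 this is 1/8.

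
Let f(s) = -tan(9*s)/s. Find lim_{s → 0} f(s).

Substitution gives 0/0.
Since tan(u)/u → 1 as u → 0, tan(9s)/(9s) → 1 and the limit is 9/(-1) = -9.

-9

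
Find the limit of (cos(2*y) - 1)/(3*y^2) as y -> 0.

Direct substitution gives 0/0.
Apply L'Hôpital: lim (-2*sin(2*y))/(6*y), still 0/0.
After 2 applications of L'Hôpital's rule the quotient is (-4*cos(2*y))/(6); substituting y = 0 gives -2/3.

-2/3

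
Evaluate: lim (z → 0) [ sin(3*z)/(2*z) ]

3/2

Substitution gives 0/0.
Write it as (3/2)·sin(3z)/(3z); since sin(u)/u → 1, the limit is 3/2.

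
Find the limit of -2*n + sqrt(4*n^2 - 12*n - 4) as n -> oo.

-3

An ∞ − ∞ form. Rationalising with the conjugate, the difference becomes (-12n - 4) / (√(4*n^2 - 12*n - 4) + 2n).
For large n the denominator behaves like 2·2n, so the quotient tends to -12/4 = -3.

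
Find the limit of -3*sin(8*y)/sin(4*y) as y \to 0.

-6

Substitution gives 0/0.
Divide numerator and denominator by y: sin(8y)/y → 8 and sin(4y)/y → 4, so the limit is -3·8/4 = -6.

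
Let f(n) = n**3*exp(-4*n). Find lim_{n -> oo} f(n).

0

Write as n^3/e^{4n}, an ∞/∞ form.
Exponential growth dominates any polynomial, so repeated L'Hôpital (or the standard result) gives 0.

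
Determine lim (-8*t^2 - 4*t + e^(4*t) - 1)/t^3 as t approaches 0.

32/3

Direct substitution gives 0/0.
Apply L'Hôpital: lim (-16*t + 4*e^(4*t) - 4)/(3*t^2), still 0/0.
Apply L'Hôpital: lim (16*e^(4*t) - 16)/(6*t), still 0/0.
After 3 applications of L'Hôpital's rule the quotient is (64*e^(4*t))/(6); substituting t = 0 gives 32/3.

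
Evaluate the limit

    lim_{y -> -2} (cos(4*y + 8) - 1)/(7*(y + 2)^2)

Direct substitution gives 0/0.
Apply L'Hôpital: lim (-4*sin(4*y + 8))/(14*y + 28), still 0/0.
After 2 applications of L'Hôpital's rule the quotient is (-16*cos(4*y + 8))/(14); substituting y = -2 gives -8/7.

-8/7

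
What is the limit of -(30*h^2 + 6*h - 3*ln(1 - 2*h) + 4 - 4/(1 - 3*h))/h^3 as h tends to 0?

Substitution gives 0/0; apply L'Hôpital's rule 3 times.
After differentiating numerator and denominator 3 times the quotient is (-648/(3*h - 1)^4 - 48/(2*h - 1)^3)/(-6); at h = 0 this is 100.

100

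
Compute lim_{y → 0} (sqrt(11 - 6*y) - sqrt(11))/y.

-3*√(11)/11

Substitution gives 0/0. Multiply numerator and denominator by the conjugate √(11 - 6y) + √11.
The numerator becomes (11 - 6y) − 11 = -6y, so the expression simplifies to -6/(√(11 - 6y) + √11).
Letting y → 0 gives -6/(2√11) = -3*√(11)/11.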